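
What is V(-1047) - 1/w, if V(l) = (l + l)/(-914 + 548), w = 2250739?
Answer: 785507850/137295079 ≈ 5.7213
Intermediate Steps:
V(l) = -l/183 (V(l) = (2*l)/(-366) = (2*l)*(-1/366) = -l/183)
V(-1047) - 1/w = -1/183*(-1047) - 1/2250739 = 349/61 - 1*1/2250739 = 349/61 - 1/2250739 = 785507850/137295079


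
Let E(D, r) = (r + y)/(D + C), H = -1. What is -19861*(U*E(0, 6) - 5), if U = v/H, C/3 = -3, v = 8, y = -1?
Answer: 99305/9 ≈ 11034.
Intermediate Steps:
C = -9 (C = 3*(-3) = -9)
U = -8 (U = 8/(-1) = 8*(-1) = -8)
E(D, r) = (-1 + r)/(-9 + D) (E(D, r) = (r - 1)/(D - 9) = (-1 + r)/(-9 + D))
-19861*(U*E(0, 6) - 5) = -19861*(-8*(-1 + 6)/(-9 + 0) - 5) = -19861*(-8*5/(-9) - 5) = -19861*(-(-8)*5/9 - 5) = -19861*(-8*(-5/9) - 5) = -19861*(40/9 - 5) = -19861*(-5/9) = 99305/9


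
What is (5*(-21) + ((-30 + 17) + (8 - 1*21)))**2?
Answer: 17161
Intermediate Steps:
(5*(-21) + ((-30 + 17) + (8 - 1*21)))**2 = (-105 + (-13 + (8 - 21)))**2 = (-105 + (-13 - 13))**2 = (-105 - 26)**2 = (-131)**2 = 17161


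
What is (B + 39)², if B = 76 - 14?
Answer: 10201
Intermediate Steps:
B = 62
(B + 39)² = (62 + 39)² = 101² = 10201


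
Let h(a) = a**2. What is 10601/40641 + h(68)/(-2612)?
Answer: -40058543/26538573 ≈ -1.5094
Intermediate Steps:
10601/40641 + h(68)/(-2612) = 10601/40641 + 68**2/(-2612) = 10601*(1/40641) + 4624*(-1/2612) = 10601/40641 - 1156/653 = -40058543/26538573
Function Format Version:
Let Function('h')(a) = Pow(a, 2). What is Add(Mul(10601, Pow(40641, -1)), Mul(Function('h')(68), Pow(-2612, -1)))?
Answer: Rational(-40058543, 26538573) ≈ -1.5094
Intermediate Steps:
Add(Mul(10601, Pow(40641, -1)), Mul(Function('h')(68), Pow(-2612, -1))) = Add(Mul(10601, Pow(40641, -1)), Mul(Pow(68, 2), Pow(-2612, -1))) = Add(Mul(10601, Rational(1, 40641)), Mul(4624, Rational(-1, 2612))) = Add(Rational(10601, 40641), Rational(-1156, 653)) = Rational(-40058543, 26538573)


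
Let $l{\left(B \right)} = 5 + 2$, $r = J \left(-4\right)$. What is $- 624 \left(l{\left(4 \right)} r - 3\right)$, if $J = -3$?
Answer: $-50544$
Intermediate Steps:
$r = 12$ ($r = \left(-3\right) \left(-4\right) = 12$)
$l{\left(B \right)} = 7$
$- 624 \left(l{\left(4 \right)} r - 3\right) = - 624 \left(7 \cdot 12 - 3\right) = - 624 \left(84 - 3\right) = \left(-624\right) 81 = -50544$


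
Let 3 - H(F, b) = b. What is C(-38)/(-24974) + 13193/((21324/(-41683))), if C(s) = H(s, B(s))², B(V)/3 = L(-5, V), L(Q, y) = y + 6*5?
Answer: -6866906500451/266272788 ≈ -25789.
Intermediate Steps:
L(Q, y) = 30 + y (L(Q, y) = y + 30 = 30 + y)
B(V) = 90 + 3*V (B(V) = 3*(30 + V) = 90 + 3*V)
H(F, b) = 3 - b
C(s) = (-87 - 3*s)² (C(s) = (3 - (90 + 3*s))² = (3 + (-90 - 3*s))² = (-87 - 3*s)²)
C(-38)/(-24974) + 13193/((21324/(-41683))) = (9*(29 - 38)²)/(-24974) + 13193/((21324/(-41683))) = (9*(-9)²)*(-1/24974) + 13193/((21324*(-1/41683))) = (9*81)*(-1/24974) + 13193/(-21324/41683) = 729*(-1/24974) + 13193*(-41683/21324) = -729/24974 - 549923819/21324 = -6866906500451/266272788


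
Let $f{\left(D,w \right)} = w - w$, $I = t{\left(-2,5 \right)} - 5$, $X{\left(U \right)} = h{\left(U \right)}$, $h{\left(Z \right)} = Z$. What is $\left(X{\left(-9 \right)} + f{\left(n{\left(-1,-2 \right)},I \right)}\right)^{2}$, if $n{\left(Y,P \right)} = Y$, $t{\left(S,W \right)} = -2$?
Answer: $81$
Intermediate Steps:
$X{\left(U \right)} = U$
$I = -7$ ($I = -2 - 5 = -7$)
$f{\left(D,w \right)} = 0$
$\left(X{\left(-9 \right)} + f{\left(n{\left(-1,-2 \right)},I \right)}\right)^{2} = \left(-9 + 0\right)^{2} = \left(-9\right)^{2} = 81$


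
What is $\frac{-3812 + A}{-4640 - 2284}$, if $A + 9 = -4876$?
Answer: $\frac{2899}{2308} \approx 1.2561$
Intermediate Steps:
$A = -4885$ ($A = -9 - 4876 = -4885$)
$\frac{-3812 + A}{-4640 - 2284} = \frac{-3812 - 4885}{-4640 - 2284} = - \frac{8697}{-6924} = \left(-8697\right) \left(- \frac{1}{6924}\right) = \frac{2899}{2308}$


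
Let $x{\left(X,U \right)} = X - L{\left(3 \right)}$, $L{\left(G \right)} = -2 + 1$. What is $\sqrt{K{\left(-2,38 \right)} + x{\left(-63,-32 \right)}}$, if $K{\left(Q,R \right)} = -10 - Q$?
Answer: $i \sqrt{70} \approx 8.3666 i$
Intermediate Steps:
$L{\left(G \right)} = -1$
$x{\left(X,U \right)} = 1 + X$ ($x{\left(X,U \right)} = X - -1 = X + 1 = 1 + X$)
$\sqrt{K{\left(-2,38 \right)} + x{\left(-63,-32 \right)}} = \sqrt{\left(-10 - -2\right) + \left(1 - 63\right)} = \sqrt{\left(-10 + 2\right) - 62} = \sqrt{-8 - 62} = \sqrt{-70} = i \sqrt{70}$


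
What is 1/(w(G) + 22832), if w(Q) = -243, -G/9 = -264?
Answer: 1/22589 ≈ 4.4269e-5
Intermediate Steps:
G = 2376 (G = -9*(-264) = 2376)
1/(w(G) + 22832) = 1/(-243 + 22832) = 1/22589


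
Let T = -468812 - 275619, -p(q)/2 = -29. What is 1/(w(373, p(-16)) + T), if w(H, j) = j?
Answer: -1/744373 ≈ -1.3434e-6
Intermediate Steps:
p(q) = 58 (p(q) = -2*(-29) = 58)
T = -744431
1/(w(373, p(-16)) + T) = 1/(58 - 744431) = 1/(-744373) = -1/744373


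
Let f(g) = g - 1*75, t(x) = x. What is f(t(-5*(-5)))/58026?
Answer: -25/29013 ≈ -0.00086168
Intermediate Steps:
f(g) = -75 + g (f(g) = g - 75 = -75 + g)
f(t(-5*(-5)))/58026 = (-75 - 5*(-5))/58026 = (-75 + 25)*(1/58026) = -50*1/58026 = -25/29013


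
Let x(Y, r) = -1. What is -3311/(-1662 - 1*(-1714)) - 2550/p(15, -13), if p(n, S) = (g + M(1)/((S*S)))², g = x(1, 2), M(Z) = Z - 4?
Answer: -485642653/192296 ≈ -2525.5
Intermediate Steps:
M(Z) = -4 + Z
g = -1
p(n, S) = (-1 - 3/S²)² (p(n, S) = (-1 + (-4 + 1)/((S*S)))² = (-1 - 3/S²)²)
-3311/(-1662 - 1*(-1714)) - 2550/p(15, -13) = -3311/(-1662 - 1*(-1714)) - 2550*28561/(3 + (-13)²)² = -3311/(-1662 + 1714) - 2550*28561/(3 + 169)² = -3311/52 - 2550/((1/28561)*172²) = -3311*1/52 - 2550/((1/28561)*29584) = -3311/52 - 2550/29584/28561 = -3311/52 - 2550*28561/29584 = -3311/52 - 36415275/14792 = -485642653/192296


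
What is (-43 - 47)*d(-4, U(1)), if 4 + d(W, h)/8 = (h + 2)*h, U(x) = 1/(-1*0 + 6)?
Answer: 2620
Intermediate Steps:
U(x) = ⅙ (U(x) = 1/(0 + 6) = 1/6 = ⅙)
d(W, h) = -32 + 8*h*(2 + h) (d(W, h) = -32 + 8*((h + 2)*h) = -32 + 8*((2 + h)*h) = -32 + 8*(h*(2 + h)) = -32 + 8*h*(2 + h))
(-43 - 47)*d(-4, U(1)) = (-43 - 47)*(-32 + 8*(⅙)² + 16*(⅙)) = -90*(-32 + 8*(1/36) + 8/3) = -90*(-32 + 2/9 + 8/3) = -90*(-262/9) = 2620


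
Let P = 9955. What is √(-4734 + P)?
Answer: √5221 ≈ 72.256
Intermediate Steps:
√(-4734 + P) = √(-4734 + 9955) = √5221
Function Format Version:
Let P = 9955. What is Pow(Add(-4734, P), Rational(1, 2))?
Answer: Pow(5221, Rational(1, 2)) ≈ 72.256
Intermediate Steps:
Pow(Add(-4734, P), Rational(1, 2)) = Pow(Add(-4734, 9955), Rational(1, 2)) = Pow(5221, Rational(1, 2))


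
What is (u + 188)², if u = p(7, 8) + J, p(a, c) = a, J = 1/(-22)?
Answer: 18395521/484 ≈ 38007.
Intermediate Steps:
J = -1/22 ≈ -0.045455
u = 153/22 (u = 7 - 1/22 = 153/22 ≈ 6.9545)
(u + 188)² = (153/22 + 188)² = (4289/22)² = 18395521/484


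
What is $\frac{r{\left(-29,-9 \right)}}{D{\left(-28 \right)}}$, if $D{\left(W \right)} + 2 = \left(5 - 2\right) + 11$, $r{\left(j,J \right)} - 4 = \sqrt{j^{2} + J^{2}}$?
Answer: $\frac{1}{3} + \frac{\sqrt{922}}{12} \approx 2.8637$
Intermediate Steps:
$r{\left(j,J \right)} = 4 + \sqrt{J^{2} + j^{2}}$ ($r{\left(j,J \right)} = 4 + \sqrt{j^{2} + J^{2}} = 4 + \sqrt{J^{2} + j^{2}}$)
$D{\left(W \right)} = 12$ ($D{\left(W \right)} = -2 + \left(\left(5 - 2\right) + 11\right) = -2 + \left(3 + 11\right) = -2 + 14 = 12$)
$\frac{r{\left(-29,-9 \right)}}{D{\left(-28 \right)}} = \frac{4 + \sqrt{\left(-9\right)^{2} + \left(-29\right)^{2}}}{12} = \left(4 + \sqrt{81 + 841}\right) \frac{1}{12} = \left(4 + \sqrt{922}\right) \frac{1}{12} = \frac{1}{3} + \frac{\sqrt{922}}{12}$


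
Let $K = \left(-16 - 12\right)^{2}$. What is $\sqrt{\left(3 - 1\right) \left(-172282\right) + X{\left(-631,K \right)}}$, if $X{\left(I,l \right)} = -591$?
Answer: $i \sqrt{345155} \approx 587.5 i$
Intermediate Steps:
$K = 784$ ($K = \left(-28\right)^{2} = 784$)
$\sqrt{\left(3 - 1\right) \left(-172282\right) + X{\left(-631,K \right)}} = \sqrt{\left(3 - 1\right) \left(-172282\right) - 591} = \sqrt{2 \left(-172282\right) - 591} = \sqrt{-344564 - 591} = \sqrt{-345155} = i \sqrt{345155}$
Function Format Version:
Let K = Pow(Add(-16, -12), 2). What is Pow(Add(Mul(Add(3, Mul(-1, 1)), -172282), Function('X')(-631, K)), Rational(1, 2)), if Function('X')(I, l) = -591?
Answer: Mul(I, Pow(345155, Rational(1, 2))) ≈ Mul(587.50, I)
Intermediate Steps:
K = 784 (K = Pow(-28, 2) = 784)
Pow(Add(Mul(Add(3, Mul(-1, 1)), -172282), Function('X')(-631, K)), Rational(1, 2)) = Pow(Add(Mul(Add(3, Mul(-1, 1)), -172282), -591), Rational(1, 2)) = Pow(Add(Mul(Add(3, -1), -172282), -591), Rational(1, 2)) = Pow(Add(Mul(2, -172282), -591), Rational(1, 2)) = Pow(Add(-344564, -591), Rational(1, 2)) = Pow(-345155, Rational(1, 2)) = Mul(I, Pow(345155, Rational(1, 2)))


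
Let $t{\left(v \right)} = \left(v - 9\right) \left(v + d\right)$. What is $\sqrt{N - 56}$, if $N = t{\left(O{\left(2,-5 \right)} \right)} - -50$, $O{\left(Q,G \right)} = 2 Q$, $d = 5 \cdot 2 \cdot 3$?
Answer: $4 i \sqrt{11} \approx 13.266 i$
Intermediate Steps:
$d = 30$ ($d = 10 \cdot 3 = 30$)
$t{\left(v \right)} = \left(-9 + v\right) \left(30 + v\right)$ ($t{\left(v \right)} = \left(v - 9\right) \left(v + 30\right) = \left(-9 + v\right) \left(30 + v\right)$)
$N = -120$ ($N = \left(-270 + \left(2 \cdot 2\right)^{2} + 21 \cdot 2 \cdot 2\right) - -50 = \left(-270 + 4^{2} + 21 \cdot 4\right) + 50 = \left(-270 + 16 + 84\right) + 50 = -170 + 50 = -120$)
$\sqrt{N - 56} = \sqrt{-120 - 56} = \sqrt{-176} = 4 i \sqrt{11}$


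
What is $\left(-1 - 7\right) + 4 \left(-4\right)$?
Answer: $-24$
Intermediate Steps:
$\left(-1 - 7\right) + 4 \left(-4\right) = \left(-1 - 7\right) - 16 = -8 - 16 = -24$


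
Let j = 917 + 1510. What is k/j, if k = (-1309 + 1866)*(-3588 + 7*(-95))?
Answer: -2368921/2427 ≈ -976.07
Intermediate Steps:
j = 2427
k = -2368921 (k = 557*(-3588 - 665) = 557*(-4253) = -2368921)
k/j = -2368921/2427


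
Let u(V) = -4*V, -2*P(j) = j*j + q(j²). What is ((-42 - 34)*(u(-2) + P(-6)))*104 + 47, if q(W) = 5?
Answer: 98847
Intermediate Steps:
P(j) = -5/2 - j²/2 (P(j) = -(j*j + 5)/2 = -(j² + 5)/2 = -(5 + j²)/2 = -5/2 - j²/2)
((-42 - 34)*(u(-2) + P(-6)))*104 + 47 = ((-42 - 34)*(-4*(-2) + (-5/2 - ½*(-6)²)))*104 + 47 = -76*(8 + (-5/2 - ½*36))*104 + 47 = -76*(8 + (-5/2 - 18))*104 + 47 = -76*(8 - 41/2)*104 + 47 = -76*(-25/2)*104 + 47 = 950*104 + 47 = 98800 + 47 = 98847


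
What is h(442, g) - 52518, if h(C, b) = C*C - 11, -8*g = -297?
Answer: 142835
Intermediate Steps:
g = 297/8 (g = -⅛*(-297) = 297/8 ≈ 37.125)
h(C, b) = -11 + C² (h(C, b) = C² - 11 = -11 + C²)
h(442, g) - 52518 = (-11 + 442²) - 52518 = (-11 + 195364) - 52518 = 195353 - 52518 = 142835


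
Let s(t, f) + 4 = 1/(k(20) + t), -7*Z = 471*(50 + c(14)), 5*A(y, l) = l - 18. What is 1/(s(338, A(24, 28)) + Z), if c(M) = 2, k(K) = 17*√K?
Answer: -18616744398/65211738077009 + 1666*√5/65211738077009 ≈ -0.00028548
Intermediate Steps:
A(y, l) = -18/5 + l/5 (A(y, l) = (l - 18)/5 = (-18 + l)/5 = -18/5 + l/5)
Z = -24492/7 (Z = -471*(50 + 2)/7 = -471*52/7 = -⅐*24492 = -24492/7 ≈ -3498.9)
s(t, f) = -4 + 1/(t + 34*√5) (s(t, f) = -4 + 1/(17*√20 + t) = -4 + 1/(17*(2*√5) + t) = -4 + 1/(34*√5 + t) = -4 + 1/(t + 34*√5))
1/(s(338, A(24, 28)) + Z) = 1/((1 - 136*√5 - 4*338)/(338 + 34*√5) - 24492/7) = 1/((1 - 136*√5 - 1352)/(338 + 34*√5) - 24492/7) = 1/((-1351 - 136*√5)/(338 + 34*√5) - 24492/7) = 1/(-24492/7 + (-1351 - 136*√5)/(338 + 34*√5))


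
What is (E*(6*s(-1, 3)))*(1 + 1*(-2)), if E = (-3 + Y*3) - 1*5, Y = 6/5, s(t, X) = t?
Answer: -132/5 ≈ -26.400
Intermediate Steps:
Y = 6/5 (Y = 6*(⅕) = 6/5 ≈ 1.2000)
E = -22/5 (E = (-3 + (6/5)*3) - 1*5 = (-3 + 18/5) - 5 = ⅗ - 5 = -22/5 ≈ -4.4000)
(E*(6*s(-1, 3)))*(1 + 1*(-2)) = (-132*(-1)/5)*(1 + 1*(-2)) = (-22/5*(-6))*(1 - 2) = (132/5)*(-1) = -132/5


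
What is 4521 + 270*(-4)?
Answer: 3441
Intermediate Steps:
4521 + 270*(-4) = 4521 - 1080 = 3441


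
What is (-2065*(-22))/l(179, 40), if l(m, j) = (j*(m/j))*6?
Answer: 22715/537 ≈ 42.300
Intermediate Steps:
l(m, j) = 6*m (l(m, j) = m*6 = 6*m)
(-2065*(-22))/l(179, 40) = (-2065*(-22))/((6*179)) = 45430/1074 = 45430*(1/1074) = 22715/537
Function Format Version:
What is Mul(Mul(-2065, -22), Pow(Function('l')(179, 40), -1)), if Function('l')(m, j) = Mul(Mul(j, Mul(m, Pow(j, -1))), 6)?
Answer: Rational(22715, 537) ≈ 42.300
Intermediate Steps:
Function('l')(m, j) = Mul(6, m) (Function('l')(m, j) = Mul(m, 6) = Mul(6, m))
Mul(Mul(-2065, -22), Pow(Function('l')(179, 40), -1)) = Mul(Mul(-2065, -22), Pow(Mul(6, 179), -1)) = Mul(45430, Pow(1074, -1)) = Mul(45430, Rational(1, 1074)) = Rational(22715, 537)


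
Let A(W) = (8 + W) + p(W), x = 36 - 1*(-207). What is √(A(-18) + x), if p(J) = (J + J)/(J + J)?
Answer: 3*√26 ≈ 15.297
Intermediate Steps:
x = 243 (x = 36 + 207 = 243)
p(J) = 1 (p(J) = (2*J)/((2*J)) = (2*J)*(1/(2*J)) = 1)
A(W) = 9 + W (A(W) = (8 + W) + 1 = 9 + W)
√(A(-18) + x) = √((9 - 18) + 243) = √(-9 + 243) = √234 = 3*√26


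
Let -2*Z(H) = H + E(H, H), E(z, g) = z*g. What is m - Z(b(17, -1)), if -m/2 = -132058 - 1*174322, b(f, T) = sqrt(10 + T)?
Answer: 612766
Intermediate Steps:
E(z, g) = g*z
Z(H) = -H/2 - H**2/2 (Z(H) = -(H + H*H)/2 = -(H + H**2)/2 = -H/2 - H**2/2)
m = 612760 (m = -2*(-132058 - 1*174322) = -2*(-132058 - 174322) = -2*(-306380) = 612760)
m - Z(b(17, -1)) = 612760 - sqrt(10 - 1)*(-1 - sqrt(10 - 1))/2 = 612760 - sqrt(9)*(-1 - sqrt(9))/2 = 612760 - 3*(-1 - 1*3)/2 = 612760 - 3*(-1 - 3)/2 = 612760 - 3*(-4)/2 = 612760 - 1*(-6) = 612760 + 6 = 612766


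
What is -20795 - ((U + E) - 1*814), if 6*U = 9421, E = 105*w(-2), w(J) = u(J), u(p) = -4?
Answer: -126787/6 ≈ -21131.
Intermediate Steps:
w(J) = -4
E = -420 (E = 105*(-4) = -420)
U = 9421/6 (U = (1/6)*9421 = 9421/6 ≈ 1570.2)
-20795 - ((U + E) - 1*814) = -20795 - ((9421/6 - 420) - 1*814) = -20795 - (6901/6 - 814) = -20795 - 1*2017/6 = -20795 - 2017/6 = -126787/6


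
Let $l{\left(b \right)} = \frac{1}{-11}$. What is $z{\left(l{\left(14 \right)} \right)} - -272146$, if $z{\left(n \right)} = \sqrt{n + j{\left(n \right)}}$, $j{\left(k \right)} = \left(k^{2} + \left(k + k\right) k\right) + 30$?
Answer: $272146 + \frac{\sqrt{3622}}{11} \approx 2.7215 \cdot 10^{5}$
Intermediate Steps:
$l{\left(b \right)} = - \frac{1}{11}$
$j{\left(k \right)} = 30 + 3 k^{2}$ ($j{\left(k \right)} = \left(k^{2} + 2 k k\right) + 30 = \left(k^{2} + 2 k^{2}\right) + 30 = 3 k^{2} + 30 = 30 + 3 k^{2}$)
$z{\left(n \right)} = \sqrt{30 + n + 3 n^{2}}$ ($z{\left(n \right)} = \sqrt{n + \left(30 + 3 n^{2}\right)} = \sqrt{30 + n + 3 n^{2}}$)
$z{\left(l{\left(14 \right)} \right)} - -272146 = \sqrt{30 - \frac{1}{11} + 3 \left(- \frac{1}{11}\right)^{2}} - -272146 = \sqrt{30 - \frac{1}{11} + 3 \cdot \frac{1}{121}} + 272146 = \sqrt{30 - \frac{1}{11} + \frac{3}{121}} + 272146 = \sqrt{\frac{3622}{121}} + 272146 = \frac{\sqrt{3622}}{11} + 272146 = 272146 + \frac{\sqrt{3622}}{11}$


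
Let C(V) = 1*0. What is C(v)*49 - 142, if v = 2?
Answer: -142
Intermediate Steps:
C(V) = 0
C(v)*49 - 142 = 0*49 - 142 = 0 - 142 = -142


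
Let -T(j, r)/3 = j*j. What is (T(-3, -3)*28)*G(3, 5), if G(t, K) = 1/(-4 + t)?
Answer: 756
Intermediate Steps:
T(j, r) = -3*j**2 (T(j, r) = -3*j*j = -3*j**2)
(T(-3, -3)*28)*G(3, 5) = (-3*(-3)**2*28)/(-4 + 3) = (-3*9*28)/(-1) = -27*28*(-1) = -756*(-1) = 756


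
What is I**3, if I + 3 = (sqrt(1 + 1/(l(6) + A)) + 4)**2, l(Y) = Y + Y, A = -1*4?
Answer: 3005009/512 + 128745*sqrt(2)/32 ≈ 11559.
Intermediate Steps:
A = -4
l(Y) = 2*Y
I = -3 + (4 + 3*sqrt(2)/4)**2 (I = -3 + (sqrt(1 + 1/(2*6 - 4)) + 4)**2 = -3 + (sqrt(1 + 1/(12 - 4)) + 4)**2 = -3 + (sqrt(1 + 1/8) + 4)**2 = -3 + (sqrt(9/8) + 4)**2 = -3 + (3*sqrt(2)/4 + 4)**2 = -3 + (4 + 3*sqrt(2)/4)**2 ≈ 22.610)
I**3 = (113/8 + 6*sqrt(2))**3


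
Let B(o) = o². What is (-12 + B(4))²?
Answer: 16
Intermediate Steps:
(-12 + B(4))² = (-12 + 4²)² = (-12 + 16)² = 4² = 16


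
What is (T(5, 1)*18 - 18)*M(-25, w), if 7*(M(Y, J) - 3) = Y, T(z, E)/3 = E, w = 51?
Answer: -144/7 ≈ -20.571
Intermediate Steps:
T(z, E) = 3*E
M(Y, J) = 3 + Y/7
(T(5, 1)*18 - 18)*M(-25, w) = ((3*1)*18 - 18)*(3 + (⅐)*(-25)) = (3*18 - 18)*(3 - 25/7) = (54 - 18)*(-4/7) = 36*(-4/7) = -144/7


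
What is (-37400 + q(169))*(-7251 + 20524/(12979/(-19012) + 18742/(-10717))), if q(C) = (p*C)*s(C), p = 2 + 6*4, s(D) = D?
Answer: -783167480691694614/70774121 ≈ -1.1066e+10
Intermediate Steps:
p = 26 (p = 2 + 24 = 26)
q(C) = 26*C**2 (q(C) = (26*C)*C = 26*C**2)
(-37400 + q(169))*(-7251 + 20524/(12979/(-19012) + 18742/(-10717))) = (-37400 + 26*169**2)*(-7251 + 20524/(12979/(-19012) + 18742/(-10717))) = (-37400 + 26*28561)*(-7251 + 20524/(12979*(-1/19012) + 18742*(-1/10717))) = (-37400 + 742586)*(-7251 + 20524/(-12979/19012 - 18742/10717)) = 705186*(-7251 + 20524/(-70774121/29107372)) = 705186*(-7251 + 20524*(-29107372/70774121)) = 705186*(-7251 - 597399702928/70774121) = 705186*(-1110582854299/70774121) = -783167480691694614/70774121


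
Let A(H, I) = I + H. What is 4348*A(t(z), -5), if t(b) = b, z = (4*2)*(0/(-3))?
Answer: -21740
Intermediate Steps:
z = 0 (z = 8*(0*(-⅓)) = 8*0 = 0)
A(H, I) = H + I
4348*A(t(z), -5) = 4348*(0 - 5) = 4348*(-5) = -21740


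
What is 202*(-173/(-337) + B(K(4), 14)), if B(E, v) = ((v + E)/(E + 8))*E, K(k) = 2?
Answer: 1263914/1685 ≈ 750.10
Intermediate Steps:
B(E, v) = E*(E + v)/(8 + E) (B(E, v) = ((E + v)/(8 + E))*E = E*(E + v)/(8 + E))
202*(-173/(-337) + B(K(4), 14)) = 202*(-173/(-337) + 2*(2 + 14)/(8 + 2)) = 202*(-173*(-1/337) + 2*16/10) = 202*(173/337 + 2*(⅒)*16) = 202*(173/337 + 16/5) = 202*(6257/1685) = 1263914/1685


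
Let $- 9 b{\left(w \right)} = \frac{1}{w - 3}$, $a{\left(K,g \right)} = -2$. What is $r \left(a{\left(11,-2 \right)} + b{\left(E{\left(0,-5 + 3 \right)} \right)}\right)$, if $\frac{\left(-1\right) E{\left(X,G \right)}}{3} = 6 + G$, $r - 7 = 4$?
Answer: $- \frac{2959}{135} \approx -21.919$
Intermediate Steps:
$r = 11$ ($r = 7 + 4 = 11$)
$E{\left(X,G \right)} = -18 - 3 G$ ($E{\left(X,G \right)} = - 3 \left(6 + G\right) = -18 - 3 G$)
$b{\left(w \right)} = - \frac{1}{9 \left(-3 + w\right)}$ ($b{\left(w \right)} = - \frac{1}{9 \left(w - 3\right)} = - \frac{1}{9 \left(-3 + w\right)}$)
$r \left(a{\left(11,-2 \right)} + b{\left(E{\left(0,-5 + 3 \right)} \right)}\right) = 11 \left(-2 - \frac{1}{-27 + 9 \left(-18 - 3 \left(-5 + 3\right)\right)}\right) = 11 \left(-2 - \frac{1}{-27 + 9 \left(-18 - -6\right)}\right) = 11 \left(-2 - \frac{1}{-27 + 9 \left(-18 + 6\right)}\right) = 11 \left(-2 - \frac{1}{-27 + 9 \left(-12\right)}\right) = 11 \left(-2 - \frac{1}{-27 - 108}\right) = 11 \left(-2 - \frac{1}{-135}\right) = 11 \left(-2 - - \frac{1}{135}\right) = 11 \left(-2 + \frac{1}{135}\right) = 11 \left(- \frac{269}{135}\right) = - \frac{2959}{135}$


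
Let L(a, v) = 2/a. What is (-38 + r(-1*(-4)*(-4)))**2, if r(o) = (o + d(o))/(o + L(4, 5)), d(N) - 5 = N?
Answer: 1263376/961 ≈ 1314.6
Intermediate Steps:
d(N) = 5 + N
r(o) = (5 + 2*o)/(1/2 + o) (r(o) = (o + (5 + o))/(o + 2/4) = (5 + 2*o)/(o + 2*(1/4)) = (5 + 2*o)/(o + 1/2) = (5 + 2*o)/(1/2 + o))
(-38 + r(-1*(-4)*(-4)))**2 = (-38 + 2*(5 + 2*(-1*(-4)*(-4)))/(1 + 2*(-1*(-4)*(-4))))**2 = (-38 + 2*(5 + 2*(4*(-4)))/(1 + 2*(4*(-4))))**2 = (-38 + 2*(5 + 2*(-16))/(1 + 2*(-16)))**2 = (-38 + 2*(5 - 32)/(1 - 32))**2 = (-38 + 2*(-27)/(-31))**2 = (-38 + 2*(-1/31)*(-27))**2 = (-38 + 54/31)**2 = (-1124/31)**2 = 1263376/961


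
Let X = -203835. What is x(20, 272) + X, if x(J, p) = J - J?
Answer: -203835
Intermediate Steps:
x(J, p) = 0
x(20, 272) + X = 0 - 203835 = -203835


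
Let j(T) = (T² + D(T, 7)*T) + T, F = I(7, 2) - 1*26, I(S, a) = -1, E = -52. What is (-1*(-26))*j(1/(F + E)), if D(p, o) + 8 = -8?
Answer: 30836/6241 ≈ 4.9409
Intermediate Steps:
D(p, o) = -16 (D(p, o) = -8 - 8 = -16)
F = -27 (F = -1 - 1*26 = -1 - 26 = -27)
j(T) = T² - 15*T (j(T) = (T² - 16*T) + T = T² - 15*T)
(-1*(-26))*j(1/(F + E)) = (-1*(-26))*((-15 + 1/(-27 - 52))/(-27 - 52)) = 26*((-15 + 1/(-79))/(-79)) = 26*(-(-15 - 1/79)/79) = 26*(-1/79*(-1186/79)) = 26*(1186/6241) = 30836/6241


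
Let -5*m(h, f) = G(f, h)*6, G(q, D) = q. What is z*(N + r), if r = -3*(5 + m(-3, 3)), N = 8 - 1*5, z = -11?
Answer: 66/5 ≈ 13.200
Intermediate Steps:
m(h, f) = -6*f/5 (m(h, f) = -f*6/5 = -6*f/5)
N = 3 (N = 8 - 5 = 3)
r = -21/5 (r = -3*(5 - 6/5*3) = -3*(5 - 18/5) = -3*7/5 = -21/5 ≈ -4.2000)
z*(N + r) = -11*(3 - 21/5) = -11*(-6/5) = 66/5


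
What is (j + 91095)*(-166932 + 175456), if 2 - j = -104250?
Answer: 1665137828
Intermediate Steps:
j = 104252 (j = 2 - 1*(-104250) = 2 + 104250 = 104252)
(j + 91095)*(-166932 + 175456) = (104252 + 91095)*(-166932 + 175456) = 195347*8524 = 1665137828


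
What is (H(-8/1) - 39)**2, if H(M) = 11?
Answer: 784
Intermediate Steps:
(H(-8/1) - 39)**2 = (11 - 39)**2 = (-28)**2 = 784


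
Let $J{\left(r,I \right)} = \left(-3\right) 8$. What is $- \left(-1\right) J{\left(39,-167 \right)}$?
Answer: $-24$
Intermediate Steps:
$J{\left(r,I \right)} = -24$
$- \left(-1\right) J{\left(39,-167 \right)} = - \left(-1\right) \left(-24\right) = \left(-1\right) 24 = -24$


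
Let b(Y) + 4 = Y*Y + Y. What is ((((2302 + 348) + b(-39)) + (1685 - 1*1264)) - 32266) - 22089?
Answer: -49806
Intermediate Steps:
b(Y) = -4 + Y + Y² (b(Y) = -4 + (Y*Y + Y) = -4 + (Y² + Y) = -4 + (Y + Y²) = -4 + Y + Y²)
((((2302 + 348) + b(-39)) + (1685 - 1*1264)) - 32266) - 22089 = ((((2302 + 348) + (-4 - 39 + (-39)²)) + (1685 - 1*1264)) - 32266) - 22089 = (((2650 + (-4 - 39 + 1521)) + (1685 - 1264)) - 32266) - 22089 = (((2650 + 1478) + 421) - 32266) - 22089 = ((4128 + 421) - 32266) - 22089 = (4549 - 32266) - 22089 = -27717 - 22089 = -49806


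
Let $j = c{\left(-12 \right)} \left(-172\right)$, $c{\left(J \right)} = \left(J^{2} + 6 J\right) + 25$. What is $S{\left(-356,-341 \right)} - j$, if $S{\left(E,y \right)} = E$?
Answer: $16328$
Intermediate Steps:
$c{\left(J \right)} = 25 + J^{2} + 6 J$
$j = -16684$ ($j = \left(25 + \left(-12\right)^{2} + 6 \left(-12\right)\right) \left(-172\right) = \left(25 + 144 - 72\right) \left(-172\right) = 97 \left(-172\right) = -16684$)
$S{\left(-356,-341 \right)} - j = -356 - -16684 = -356 + 16684 = 16328$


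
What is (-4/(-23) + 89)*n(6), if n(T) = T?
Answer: 12306/23 ≈ 535.04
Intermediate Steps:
(-4/(-23) + 89)*n(6) = (-4/(-23) + 89)*6 = (-4*(-1/23) + 89)*6 = (4/23 + 89)*6 = (2051/23)*6 = 12306/23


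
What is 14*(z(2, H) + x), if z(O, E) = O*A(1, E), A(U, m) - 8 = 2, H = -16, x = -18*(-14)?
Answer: 3808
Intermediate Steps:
x = 252
A(U, m) = 10 (A(U, m) = 8 + 2 = 10)
z(O, E) = 10*O (z(O, E) = O*10 = 10*O)
14*(z(2, H) + x) = 14*(10*2 + 252) = 14*(20 + 252) = 14*272 = 3808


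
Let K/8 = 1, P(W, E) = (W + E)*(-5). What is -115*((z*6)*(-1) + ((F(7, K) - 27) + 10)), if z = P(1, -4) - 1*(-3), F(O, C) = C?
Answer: 13455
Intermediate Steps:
P(W, E) = -5*E - 5*W (P(W, E) = (E + W)*(-5) = -5*E - 5*W)
K = 8 (K = 8*1 = 8)
z = 18 (z = (-5*(-4) - 5*1) - 1*(-3) = (20 - 5) + 3 = 15 + 3 = 18)
-115*((z*6)*(-1) + ((F(7, K) - 27) + 10)) = -115*((18*6)*(-1) + ((8 - 27) + 10)) = -115*(108*(-1) + (-19 + 10)) = -115*(-108 - 9) = -115*(-117) = 13455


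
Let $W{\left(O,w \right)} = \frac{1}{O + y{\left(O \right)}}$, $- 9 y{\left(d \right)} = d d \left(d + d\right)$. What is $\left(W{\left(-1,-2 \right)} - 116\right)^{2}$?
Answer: $\frac{674041}{49} \approx 13756.0$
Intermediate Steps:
$y{\left(d \right)} = - \frac{2 d^{3}}{9}$ ($y{\left(d \right)} = - \frac{d d \left(d + d\right)}{9} = - \frac{d^{2} \cdot 2 d}{9} = - \frac{2 d^{3}}{9}$)
$W{\left(O,w \right)} = \frac{1}{O - \frac{2 O^{3}}{9}}$
$\left(W{\left(-1,-2 \right)} - 116\right)^{2} = \left(- \frac{9}{\left(-1\right) \left(-9 + 2 \left(-1\right)^{2}\right)} - 116\right)^{2} = \left(\left(-9\right) \left(-1\right) \frac{1}{-9 + 2 \cdot 1} - 116\right)^{2} = \left(\left(-9\right) \left(-1\right) \frac{1}{-9 + 2} - 116\right)^{2} = \left(\left(-9\right) \left(-1\right) \frac{1}{-7} - 116\right)^{2} = \left(\left(-9\right) \left(-1\right) \left(- \frac{1}{7}\right) - 116\right)^{2} = \left(- \frac{9}{7} - 116\right)^{2} = \left(- \frac{821}{7}\right)^{2} = \frac{674041}{49}$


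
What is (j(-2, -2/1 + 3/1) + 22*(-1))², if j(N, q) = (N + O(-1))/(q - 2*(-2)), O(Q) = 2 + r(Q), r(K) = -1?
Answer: 12321/25 ≈ 492.84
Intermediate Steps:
O(Q) = 1 (O(Q) = 2 - 1 = 1)
j(N, q) = (1 + N)/(4 + q) (j(N, q) = (N + 1)/(q - 2*(-2)) = (1 + N)/(q + 4) = (1 + N)/(4 + q))
(j(-2, -2/1 + 3/1) + 22*(-1))² = ((1 - 2)/(4 + (-2/1 + 3/1)) + 22*(-1))² = (-1/(4 + (-2*1 + 3*1)) - 22)² = (-1/(4 + (-2 + 3)) - 22)² = (-1/(4 + 1) - 22)² = (-1/5 - 22)² = ((⅕)*(-1) - 22)² = (-⅕ - 22)² = (-111/5)² = 12321/25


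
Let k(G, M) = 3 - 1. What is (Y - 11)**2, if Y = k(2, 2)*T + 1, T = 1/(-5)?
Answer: 2704/25 ≈ 108.16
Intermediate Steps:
k(G, M) = 2
T = -1/5 ≈ -0.20000
Y = 3/5 (Y = 2*(-1/5) + 1 = -2/5 + 1 = 3/5 ≈ 0.60000)
(Y - 11)**2 = (3/5 - 11)**2 = (-52/5)**2 = 2704/25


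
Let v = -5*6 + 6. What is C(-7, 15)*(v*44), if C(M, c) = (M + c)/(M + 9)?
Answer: -4224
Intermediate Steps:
C(M, c) = (M + c)/(9 + M)
v = -24 (v = -30 + 6 = -24)
C(-7, 15)*(v*44) = ((-7 + 15)/(9 - 7))*(-24*44) = (8/2)*(-1056) = ((½)*8)*(-1056) = 4*(-1056) = -4224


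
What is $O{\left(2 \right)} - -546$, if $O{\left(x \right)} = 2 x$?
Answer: $550$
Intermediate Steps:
$O{\left(2 \right)} - -546 = 2 \cdot 2 - -546 = 4 + 546 = 550$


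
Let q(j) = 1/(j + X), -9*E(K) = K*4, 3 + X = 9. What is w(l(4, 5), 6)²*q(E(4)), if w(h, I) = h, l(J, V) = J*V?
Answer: 1800/19 ≈ 94.737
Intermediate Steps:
X = 6 (X = -3 + 9 = 6)
E(K) = -4*K/9 (E(K) = -K*4/9 = -4*K/9)
q(j) = 1/(6 + j) (q(j) = 1/(j + 6) = 1/(6 + j))
w(l(4, 5), 6)²*q(E(4)) = (4*5)²/(6 - 4/9*4) = 20²/(6 - 16/9) = 400/(38/9) = 400*(9/38) = 1800/19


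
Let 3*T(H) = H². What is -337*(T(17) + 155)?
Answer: -254098/3 ≈ -84699.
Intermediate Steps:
T(H) = H²/3
-337*(T(17) + 155) = -337*((⅓)*17² + 155) = -337*((⅓)*289 + 155) = -337*(289/3 + 155) = -337*754/3 = -254098/3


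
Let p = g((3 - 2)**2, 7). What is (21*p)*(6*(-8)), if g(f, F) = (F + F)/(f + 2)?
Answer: -4704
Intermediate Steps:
g(f, F) = 2*F/(2 + f) (g(f, F) = (2*F)/(2 + f) = 2*F/(2 + f))
p = 14/3 (p = 2*7/(2 + (3 - 2)**2) = 2*7/(2 + 1**2) = 2*7/(2 + 1) = 2*7/3 = 2*7*(1/3) = 14/3 ≈ 4.6667)
(21*p)*(6*(-8)) = (21*(14/3))*(6*(-8)) = 98*(-48) = -4704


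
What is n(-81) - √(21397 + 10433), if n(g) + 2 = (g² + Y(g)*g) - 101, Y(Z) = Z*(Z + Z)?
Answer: -1056424 - √31830 ≈ -1.0566e+6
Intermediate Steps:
Y(Z) = 2*Z² (Y(Z) = Z*(2*Z) = 2*Z²)
n(g) = -103 + g² + 2*g³ (n(g) = -2 + ((g² + (2*g²)*g) - 101) = -2 + ((g² + 2*g³) - 101) = -2 + (-101 + g² + 2*g³) = -103 + g² + 2*g³)
n(-81) - √(21397 + 10433) = (-103 + (-81)² + 2*(-81)³) - √(21397 + 10433) = (-103 + 6561 + 2*(-531441)) - √31830 = (-103 + 6561 - 1062882) - √31830 = -1056424 - √31830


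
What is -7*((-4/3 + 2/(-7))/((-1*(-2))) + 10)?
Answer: -193/3 ≈ -64.333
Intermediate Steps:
-7*((-4/3 + 2/(-7))/((-1*(-2))) + 10) = -7*((-4*1/3 + 2*(-1/7))/2 + 10) = -7*((-4/3 - 2/7)*(1/2) + 10) = -7*(-34/21*1/2 + 10) = -7*(-17/21 + 10) = -7*193/21 = -193/3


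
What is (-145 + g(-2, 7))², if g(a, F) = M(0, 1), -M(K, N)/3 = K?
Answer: 21025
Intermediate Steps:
M(K, N) = -3*K
g(a, F) = 0 (g(a, F) = -3*0 = 0)
(-145 + g(-2, 7))² = (-145 + 0)² = (-145)² = 21025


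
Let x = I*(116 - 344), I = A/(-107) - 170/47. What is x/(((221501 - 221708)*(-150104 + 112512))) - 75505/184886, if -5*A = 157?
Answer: -102571584964978/251222742281095 ≈ -0.40829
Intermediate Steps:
A = -157/5 (A = -⅕*157 = -157/5 ≈ -31.400)
I = -83571/25145 (I = -157/5/(-107) - 170/47 = -157/5*(-1/107) - 170*1/47 = 157/535 - 170/47 = -83571/25145 ≈ -3.3236)
x = 19054188/25145 (x = -83571*(116 - 344)/25145 = -83571/25145*(-228) = 19054188/25145 ≈ 757.77)
x/(((221501 - 221708)*(-150104 + 112512))) - 75505/184886 = 19054188/(25145*(((221501 - 221708)*(-150104 + 112512)))) - 75505/184886 = 19054188/(25145*((-207*(-37592)))) - 75505*1/184886 = (19054188/25145)/7781544 - 75505/184886 = (19054188/25145)*(1/7781544) - 75505/184886 = 529283/5435192330 - 75505/184886 = -102571584964978/251222742281095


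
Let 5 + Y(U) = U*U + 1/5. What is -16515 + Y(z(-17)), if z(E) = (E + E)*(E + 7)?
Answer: 495401/5 ≈ 99080.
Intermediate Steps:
z(E) = 2*E*(7 + E) (z(E) = (2*E)*(7 + E) = 2*E*(7 + E))
Y(U) = -24/5 + U**2 (Y(U) = -5 + (U*U + 1/5) = -5 + (U**2 + 1/5) = -5 + (1/5 + U**2) = -24/5 + U**2)
-16515 + Y(z(-17)) = -16515 + (-24/5 + (2*(-17)*(7 - 17))**2) = -16515 + (-24/5 + (2*(-17)*(-10))**2) = -16515 + (-24/5 + 340**2) = -16515 + (-24/5 + 115600) = -16515 + 577976/5 = 495401/5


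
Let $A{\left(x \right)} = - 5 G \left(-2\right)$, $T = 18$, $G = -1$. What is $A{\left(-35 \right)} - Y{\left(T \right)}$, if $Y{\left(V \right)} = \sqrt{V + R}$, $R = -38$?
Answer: $-10 - 2 i \sqrt{5} \approx -10.0 - 4.4721 i$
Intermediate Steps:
$A{\left(x \right)} = -10$ ($A{\left(x \right)} = \left(-5\right) \left(-1\right) \left(-2\right) = 5 \left(-2\right) = -10$)
$Y{\left(V \right)} = \sqrt{-38 + V}$ ($Y{\left(V \right)} = \sqrt{V - 38} = \sqrt{-38 + V}$)
$A{\left(-35 \right)} - Y{\left(T \right)} = -10 - \sqrt{-38 + 18} = -10 - \sqrt{-20} = -10 - 2 i \sqrt{5}$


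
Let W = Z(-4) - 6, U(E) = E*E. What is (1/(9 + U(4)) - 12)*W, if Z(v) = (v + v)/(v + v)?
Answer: 299/5 ≈ 59.800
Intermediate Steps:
Z(v) = 1 (Z(v) = (2*v)/((2*v)) = (2*v)*(1/(2*v)) = 1)
U(E) = E²
W = -5 (W = 1 - 6 = -5)
(1/(9 + U(4)) - 12)*W = (1/(9 + 4²) - 12)*(-5) = (1/(9 + 16) - 12)*(-5) = (1/25 - 12)*(-5) = -299/25*(-5) = 299/5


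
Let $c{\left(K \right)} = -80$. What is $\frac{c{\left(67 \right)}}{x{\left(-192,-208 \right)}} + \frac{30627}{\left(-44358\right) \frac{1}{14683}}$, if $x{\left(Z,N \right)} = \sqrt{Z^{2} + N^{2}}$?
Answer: $- \frac{149898747}{14786} - \frac{5 \sqrt{313}}{313} \approx -10138.0$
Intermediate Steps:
$x{\left(Z,N \right)} = \sqrt{N^{2} + Z^{2}}$
$\frac{c{\left(67 \right)}}{x{\left(-192,-208 \right)}} + \frac{30627}{\left(-44358\right) \frac{1}{14683}} = - \frac{80}{\sqrt{\left(-208\right)^{2} + \left(-192\right)^{2}}} + \frac{30627}{\left(-44358\right) \frac{1}{14683}} = - \frac{80}{\sqrt{43264 + 36864}} + \frac{30627}{\left(-44358\right) \frac{1}{14683}} = - \frac{80}{\sqrt{80128}} + \frac{30627}{- \frac{44358}{14683}} = - \frac{80}{16 \sqrt{313}} + 30627 \left(- \frac{14683}{44358}\right) = - 80 \frac{\sqrt{313}}{5008} - \frac{149898747}{14786} = - \frac{5 \sqrt{313}}{313} - \frac{149898747}{14786} = - \frac{149898747}{14786} - \frac{5 \sqrt{313}}{313}$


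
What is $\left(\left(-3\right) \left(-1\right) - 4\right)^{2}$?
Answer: $1$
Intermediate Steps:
$\left(\left(-3\right) \left(-1\right) - 4\right)^{2} = \left(3 - 4\right)^{2} = \left(-1\right)^{2} = 1$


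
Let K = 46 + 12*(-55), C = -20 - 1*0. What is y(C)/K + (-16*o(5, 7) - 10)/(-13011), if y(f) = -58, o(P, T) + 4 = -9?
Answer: 105511/1331459 ≈ 0.079245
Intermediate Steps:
o(P, T) = -13 (o(P, T) = -4 - 9 = -13)
C = -20 (C = -20 + 0 = -20)
K = -614 (K = 46 - 660 = -614)
y(C)/K + (-16*o(5, 7) - 10)/(-13011) = -58/(-614) + (-16*(-13) - 10)/(-13011) = -58*(-1/614) + (208 - 10)*(-1/13011) = 29/307 + 198*(-1/13011) = 29/307 - 66/4337 = 105511/1331459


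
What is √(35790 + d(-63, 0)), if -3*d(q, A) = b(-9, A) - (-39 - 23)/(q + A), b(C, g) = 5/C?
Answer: √142052547/63 ≈ 189.18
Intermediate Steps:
d(q, A) = 5/27 - 62/(3*(A + q)) (d(q, A) = -(5/(-9) - (-39 - 23)/(q + A))/3 = -(5*(-⅑) - (-62)/(A + q))/3 = -(-5/9 + 62/(A + q))/3 = 5/27 - 62/(3*(A + q)))
√(35790 + d(-63, 0)) = √(35790 + (-558 + 5*0 + 5*(-63))/(27*(0 - 63))) = √(35790 + (1/27)*(-558 + 0 - 315)/(-63)) = √(35790 + (1/27)*(-1/63)*(-873)) = √(35790 + 97/189) = √(6764407/189) = √142052547/63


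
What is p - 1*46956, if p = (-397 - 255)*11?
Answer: -54128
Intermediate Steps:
p = -7172 (p = -652*11 = -7172)
p - 1*46956 = -7172 - 1*46956 = -7172 - 46956 = -54128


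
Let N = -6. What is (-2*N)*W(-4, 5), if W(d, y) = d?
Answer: -48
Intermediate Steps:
(-2*N)*W(-4, 5) = -2*(-6)*(-4) = 12*(-4) = -48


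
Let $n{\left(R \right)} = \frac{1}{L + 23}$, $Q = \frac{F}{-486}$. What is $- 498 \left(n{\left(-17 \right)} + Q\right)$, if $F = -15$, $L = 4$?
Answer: $- \frac{913}{27} \approx -33.815$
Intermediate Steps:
$Q = \frac{5}{162}$ ($Q = - \frac{15}{-486} = \left(-15\right) \left(- \frac{1}{486}\right) = \frac{5}{162} \approx 0.030864$)
$n{\left(R \right)} = \frac{1}{27}$ ($n{\left(R \right)} = \frac{1}{4 + 23} = \frac{1}{27}$)
$- 498 \left(n{\left(-17 \right)} + Q\right) = - 498 \left(\frac{1}{27} + \frac{5}{162}\right) = \left(-498\right) \frac{11}{162} = - \frac{913}{27}$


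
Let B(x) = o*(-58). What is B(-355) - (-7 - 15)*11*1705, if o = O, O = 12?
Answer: 411914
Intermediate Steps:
o = 12
B(x) = -696 (B(x) = 12*(-58) = -696)
B(-355) - (-7 - 15)*11*1705 = -696 - (-7 - 15)*11*1705 = -696 - (-22*11)*1705 = -696 - (-242)*1705 = -696 - 1*(-412610) = -696 + 412610 = 411914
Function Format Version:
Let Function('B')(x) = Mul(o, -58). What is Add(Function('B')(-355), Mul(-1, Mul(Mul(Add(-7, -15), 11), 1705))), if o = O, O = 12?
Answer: 411914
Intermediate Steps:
o = 12
Function('B')(x) = -696 (Function('B')(x) = Mul(12, -58) = -696)
Add(Function('B')(-355), Mul(-1, Mul(Mul(Add(-7, -15), 11), 1705))) = Add(-696, Mul(-1, Mul(Mul(Add(-7, -15), 11), 1705))) = Add(-696, Mul(-1, Mul(Mul(-22, 11), 1705))) = Add(-696, Mul(-1, Mul(-242, 1705))) = Add(-696, Mul(-1, -412610)) = Add(-696, 412610) = 411914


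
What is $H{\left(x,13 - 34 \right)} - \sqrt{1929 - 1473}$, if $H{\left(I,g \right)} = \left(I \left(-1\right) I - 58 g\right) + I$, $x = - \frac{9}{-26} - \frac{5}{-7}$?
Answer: $\frac{40342909}{33124} - 2 \sqrt{114} \approx 1196.6$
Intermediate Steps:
$x = \frac{193}{182}$ ($x = \left(-9\right) \left(- \frac{1}{26}\right) - - \frac{5}{7} = \frac{9}{26} + \frac{5}{7} = \frac{193}{182} \approx 1.0604$)
$H{\left(I,g \right)} = I - I^{2} - 58 g$ ($H{\left(I,g \right)} = \left(- I I - 58 g\right) + I = \left(- I^{2} - 58 g\right) + I = I - I^{2} - 58 g$)
$H{\left(x,13 - 34 \right)} - \sqrt{1929 - 1473} = \left(\frac{193}{182} - \left(\frac{193}{182}\right)^{2} - 58 \left(13 - 34\right)\right) - \sqrt{1929 - 1473} = \left(\frac{193}{182} - \frac{37249}{33124} - 58 \left(13 - 34\right)\right) - \sqrt{456} = \left(\frac{193}{182} - \frac{37249}{33124} - -1218\right) - 2 \sqrt{114} = \left(\frac{193}{182} - \frac{37249}{33124} + 1218\right) - 2 \sqrt{114} = \frac{40342909}{33124} - 2 \sqrt{114}$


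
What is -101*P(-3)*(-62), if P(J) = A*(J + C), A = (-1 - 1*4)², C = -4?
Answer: -1095850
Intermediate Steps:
A = 25 (A = (-1 - 4)² = (-5)² = 25)
P(J) = -100 + 25*J (P(J) = 25*(J - 4) = 25*(-4 + J) = -100 + 25*J)
-101*P(-3)*(-62) = -101*(-100 + 25*(-3))*(-62) = -101*(-100 - 75)*(-62) = -(-17675)*(-62) = -101*10850 = -1095850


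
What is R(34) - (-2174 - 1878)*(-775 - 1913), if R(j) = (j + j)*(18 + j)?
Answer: -10888240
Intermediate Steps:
R(j) = 2*j*(18 + j) (R(j) = (2*j)*(18 + j) = 2*j*(18 + j))
R(34) - (-2174 - 1878)*(-775 - 1913) = 2*34*(18 + 34) - (-2174 - 1878)*(-775 - 1913) = 2*34*52 - (-4052)*(-2688) = 3536 - 1*10891776 = 3536 - 10891776 = -10888240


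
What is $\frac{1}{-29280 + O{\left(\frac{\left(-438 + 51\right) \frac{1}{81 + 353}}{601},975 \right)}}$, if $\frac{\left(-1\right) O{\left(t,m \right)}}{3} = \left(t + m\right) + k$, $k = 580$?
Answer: $- \frac{260834}{8854008969} \approx -2.9459 \cdot 10^{-5}$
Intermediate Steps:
$O{\left(t,m \right)} = -1740 - 3 m - 3 t$ ($O{\left(t,m \right)} = - 3 \left(\left(t + m\right) + 580\right) = - 3 \left(\left(m + t\right) + 580\right) = - 3 \left(580 + m + t\right) = -1740 - 3 m - 3 t$)
$\frac{1}{-29280 + O{\left(\frac{\left(-438 + 51\right) \frac{1}{81 + 353}}{601},975 \right)}} = \frac{1}{-29280 - \left(4665 + \frac{3 \frac{-438 + 51}{81 + 353}}{601}\right)} = \frac{1}{-29280 - \left(4665 + 3 \left(- \frac{387}{434}\right) \frac{1}{601}\right)} = \frac{1}{-29280 - \frac{1216789449}{260834}} = \frac{1}{- \frac{8854008969}{260834}} = - \frac{260834}{8854008969}$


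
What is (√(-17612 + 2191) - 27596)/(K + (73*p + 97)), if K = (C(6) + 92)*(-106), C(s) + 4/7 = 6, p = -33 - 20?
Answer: 48293/24674 - 7*I*√15421/98696 ≈ 1.9572 - 0.0088075*I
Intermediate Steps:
p = -53
C(s) = 38/7 (C(s) = -4/7 + 6 = 38/7)
K = -72292/7 (K = (38/7 + 92)*(-106) = (682/7)*(-106) = -72292/7 ≈ -10327.)
(√(-17612 + 2191) - 27596)/(K + (73*p + 97)) = (√(-17612 + 2191) - 27596)/(-72292/7 + (73*(-53) + 97)) = (√(-15421) - 27596)/(-72292/7 + (-3869 + 97)) = (I*√15421 - 27596)/(-72292/7 - 3772) = (-27596 + I*√15421)/(-98696/7) = (-27596 + I*√15421)*(-7/98696) = 48293/24674 - 7*I*√15421/98696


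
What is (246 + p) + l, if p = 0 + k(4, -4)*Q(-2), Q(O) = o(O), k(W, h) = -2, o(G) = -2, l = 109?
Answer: 359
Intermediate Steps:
Q(O) = -2
p = 4 (p = 0 - 2*(-2) = 0 + 4 = 4)
(246 + p) + l = (246 + 4) + 109 = 250 + 109 = 359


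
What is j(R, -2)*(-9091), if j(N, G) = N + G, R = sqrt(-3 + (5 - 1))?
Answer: 9091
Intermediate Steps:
R = 1 (R = sqrt(-3 + 4) = sqrt(1) = 1)
j(N, G) = G + N
j(R, -2)*(-9091) = (-2 + 1)*(-9091) = -1*(-9091) = 9091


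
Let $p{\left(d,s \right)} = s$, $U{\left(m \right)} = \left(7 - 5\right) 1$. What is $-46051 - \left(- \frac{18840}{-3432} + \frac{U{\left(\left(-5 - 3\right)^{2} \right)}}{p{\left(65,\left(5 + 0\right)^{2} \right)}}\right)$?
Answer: $- \frac{164652236}{3575} \approx -46057.0$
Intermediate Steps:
$U{\left(m \right)} = 2$ ($U{\left(m \right)} = 2 \cdot 1 = 2$)
$-46051 - \left(- \frac{18840}{-3432} + \frac{U{\left(\left(-5 - 3\right)^{2} \right)}}{p{\left(65,\left(5 + 0\right)^{2} \right)}}\right) = -46051 - \left(- \frac{18840}{-3432} + \frac{2}{\left(5 + 0\right)^{2}}\right) = -46051 - \left(\left(-18840\right) \left(- \frac{1}{3432}\right) + \frac{2}{5^{2}}\right) = -46051 - \left(\frac{785}{143} + \frac{2}{25}\right) = -46051 - \frac{19911}{3575} = - \frac{164652236}{3575}$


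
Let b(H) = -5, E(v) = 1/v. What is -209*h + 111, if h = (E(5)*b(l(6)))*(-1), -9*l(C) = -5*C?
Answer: -98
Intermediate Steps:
l(C) = 5*C/9 (l(C) = -(-5)*C/9 = 5*C/9)
h = 1 (h = (-5/5)*(-1) = ((1/5)*(-5))*(-1) = -1*(-1) = 1)
-209*h + 111 = -209*1 + 111 = -209 + 111 = -98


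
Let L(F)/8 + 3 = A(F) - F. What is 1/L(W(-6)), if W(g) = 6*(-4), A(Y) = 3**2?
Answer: 1/240 ≈ 0.0041667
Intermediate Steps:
A(Y) = 9
W(g) = -24
L(F) = 48 - 8*F (L(F) = -24 + 8*(9 - F) = -24 + (72 - 8*F) = 48 - 8*F)
1/L(W(-6)) = 1/(48 - 8*(-24)) = 1/(48 + 192) = 1/240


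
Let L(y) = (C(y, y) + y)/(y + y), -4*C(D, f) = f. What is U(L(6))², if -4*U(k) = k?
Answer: 9/1024 ≈ 0.0087891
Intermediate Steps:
C(D, f) = -f/4
L(y) = 3/8 (L(y) = (-y/4 + y)/(y + y) = (3*y/4)/((2*y)) = (3*y/4)*(1/(2*y)) = 3/8)
U(k) = -k/4
U(L(6))² = (-¼*3/8)² = (-3/32)² = 9/1024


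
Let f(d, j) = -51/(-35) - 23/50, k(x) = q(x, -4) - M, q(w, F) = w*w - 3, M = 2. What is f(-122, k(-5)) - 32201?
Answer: -11270001/350 ≈ -32200.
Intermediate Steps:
q(w, F) = -3 + w² (q(w, F) = w² - 3 = -3 + w²)
k(x) = -5 + x² (k(x) = (-3 + x²) - 1*2 = (-3 + x²) - 2 = -5 + x²)
f(d, j) = 349/350 (f(d, j) = -51*(-1/35) - 23*1/50 = 51/35 - 23/50 = 349/350)
f(-122, k(-5)) - 32201 = 349/350 - 32201 = -11270001/350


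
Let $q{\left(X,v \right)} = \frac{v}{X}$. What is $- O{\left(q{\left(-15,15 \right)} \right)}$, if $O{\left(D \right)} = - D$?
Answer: $-1$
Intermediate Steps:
$- O{\left(q{\left(-15,15 \right)} \right)} = - \left(-1\right) \frac{15}{-15} = - \left(-1\right) 15 \left(- \frac{1}{15}\right) = - \left(-1\right) \left(-1\right) = \left(-1\right) 1 = -1$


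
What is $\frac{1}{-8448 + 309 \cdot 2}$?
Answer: $- \frac{1}{7830} \approx -0.00012771$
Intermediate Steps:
$\frac{1}{-8448 + 309 \cdot 2} = \frac{1}{-8448 + 618} = \frac{1}{-7830} = - \frac{1}{7830}$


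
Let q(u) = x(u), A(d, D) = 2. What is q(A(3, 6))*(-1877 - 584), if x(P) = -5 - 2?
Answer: 17227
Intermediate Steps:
x(P) = -7
q(u) = -7
q(A(3, 6))*(-1877 - 584) = -7*(-1877 - 584) = -7*(-2461) = 17227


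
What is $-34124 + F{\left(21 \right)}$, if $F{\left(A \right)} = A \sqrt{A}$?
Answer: $-34124 + 21 \sqrt{21} \approx -34028.0$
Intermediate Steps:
$F{\left(A \right)} = A^{\frac{3}{2}}$
$-34124 + F{\left(21 \right)} = -34124 + 21^{\frac{3}{2}} = -34124 + 21 \sqrt{21}$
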